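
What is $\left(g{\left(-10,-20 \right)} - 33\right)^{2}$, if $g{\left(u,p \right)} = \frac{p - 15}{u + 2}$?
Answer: $\frac{52441}{64} \approx 819.39$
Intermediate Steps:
$g{\left(u,p \right)} = \frac{-15 + p}{2 + u}$
$\left(g{\left(-10,-20 \right)} - 33\right)^{2} = \left(\frac{-15 - 20}{2 - 10} - 33\right)^{2} = \left(\frac{1}{-8} \left(-35\right) - 33\right)^{2} = \left(\left(- \frac{1}{8}\right) \left(-35\right) - 33\right)^{2} = \left(\frac{35}{8} - 33\right)^{2} = \left(- \frac{229}{8}\right)^{2} = \frac{52441}{64}$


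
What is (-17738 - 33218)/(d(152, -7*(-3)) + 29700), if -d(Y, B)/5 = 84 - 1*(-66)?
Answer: -25478/14475 ≈ -1.7601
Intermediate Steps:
d(Y, B) = -750 (d(Y, B) = -5*(84 - 1*(-66)) = -5*(84 + 66) = -5*150 = -750)
(-17738 - 33218)/(d(152, -7*(-3)) + 29700) = (-17738 - 33218)/(-750 + 29700) = -50956/28950 = -50956*1/28950 = -25478/14475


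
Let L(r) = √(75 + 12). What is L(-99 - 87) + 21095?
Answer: 21095 + √87 ≈ 21104.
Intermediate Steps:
L(r) = √87
L(-99 - 87) + 21095 = √87 + 21095 = 21095 + √87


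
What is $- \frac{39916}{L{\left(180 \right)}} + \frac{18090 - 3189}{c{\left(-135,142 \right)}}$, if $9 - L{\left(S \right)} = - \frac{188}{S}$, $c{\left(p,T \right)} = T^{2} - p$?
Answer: $- \frac{9113683632}{2293787} \approx -3973.2$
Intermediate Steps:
$L{\left(S \right)} = 9 + \frac{188}{S}$ ($L{\left(S \right)} = 9 - - \frac{188}{S} = 9 + \frac{188}{S}$)
$- \frac{39916}{L{\left(180 \right)}} + \frac{18090 - 3189}{c{\left(-135,142 \right)}} = - \frac{39916}{9 + \frac{188}{180}} + \frac{18090 - 3189}{142^{2} - -135} = - \frac{39916}{9 + 188 \cdot \frac{1}{180}} + \frac{18090 - 3189}{20164 + 135} = - \frac{39916}{9 + \frac{47}{45}} + \frac{14901}{20299} = - \frac{39916}{\frac{452}{45}} + 14901 \cdot \frac{1}{20299} = \left(-39916\right) \frac{45}{452} + \frac{14901}{20299} = - \frac{449055}{113} + \frac{14901}{20299} = - \frac{9113683632}{2293787}$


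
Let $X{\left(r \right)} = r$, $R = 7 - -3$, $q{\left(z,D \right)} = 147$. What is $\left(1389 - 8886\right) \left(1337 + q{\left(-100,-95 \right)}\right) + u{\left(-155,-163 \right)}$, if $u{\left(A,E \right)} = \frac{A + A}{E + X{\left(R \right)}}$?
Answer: $- \frac{1702208534}{153} \approx -1.1126 \cdot 10^{7}$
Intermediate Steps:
$R = 10$ ($R = 7 + 3 = 10$)
$u{\left(A,E \right)} = \frac{2 A}{10 + E}$ ($u{\left(A,E \right)} = \frac{A + A}{E + 10} = \frac{2 A}{10 + E}$)
$\left(1389 - 8886\right) \left(1337 + q{\left(-100,-95 \right)}\right) + u{\left(-155,-163 \right)} = \left(1389 - 8886\right) \left(1337 + 147\right) + 2 \left(-155\right) \frac{1}{10 - 163} = \left(-7497\right) 1484 + 2 \left(-155\right) \frac{1}{-153} = -11125548 + 2 \left(-155\right) \left(- \frac{1}{153}\right) = -11125548 + \frac{310}{153} = - \frac{1702208534}{153}$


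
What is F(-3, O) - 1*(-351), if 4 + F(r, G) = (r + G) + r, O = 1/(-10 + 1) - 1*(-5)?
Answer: 3113/9 ≈ 345.89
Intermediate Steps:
O = 44/9 (O = 1/(-9) + 5 = -⅑ + 5 = 44/9 ≈ 4.8889)
F(r, G) = -4 + G + 2*r (F(r, G) = -4 + ((r + G) + r) = -4 + ((G + r) + r) = -4 + (G + 2*r) = -4 + G + 2*r)
F(-3, O) - 1*(-351) = (-4 + 44/9 + 2*(-3)) - 1*(-351) = (-4 + 44/9 - 6) + 351 = -46/9 + 351 = 3113/9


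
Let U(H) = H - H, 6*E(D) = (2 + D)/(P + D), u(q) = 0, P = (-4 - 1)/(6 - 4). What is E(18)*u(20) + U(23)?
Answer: 0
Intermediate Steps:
P = -5/2 ≈ -2.5000
E(D) = (2 + D)/(6*(-5/2 + D)) (E(D) = ((2 + D)/(-5/2 + D))/6 = (2 + D)/(6*(-5/2 + D)))
U(H) = 0
E(18)*u(20) + U(23) = ((2 + 18)/(3*(-5 + 2*18)))*0 + 0 = ((1/3)*20/(-5 + 36))*0 + 0 = ((1/3)*20/31)*0 + 0 = ((1/3)*(1/31)*20)*0 + 0 = (20/93)*0 + 0 = 0 + 0 = 0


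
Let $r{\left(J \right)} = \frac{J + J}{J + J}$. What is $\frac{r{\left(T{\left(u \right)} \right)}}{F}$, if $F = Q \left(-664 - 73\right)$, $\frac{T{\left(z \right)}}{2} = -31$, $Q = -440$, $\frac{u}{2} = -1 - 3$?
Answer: $\frac{1}{324280} \approx 3.0838 \cdot 10^{-6}$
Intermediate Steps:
$u = -8$ ($u = 2 \left(-1 - 3\right) = 2 \left(-4\right) = -8$)
$T{\left(z \right)} = -62$ ($T{\left(z \right)} = 2 \left(-31\right) = -62$)
$F = 324280$ ($F = - 440 \left(-664 - 73\right) = \left(-440\right) \left(-737\right) = 324280$)
$r{\left(J \right)} = 1$ ($r{\left(J \right)} = \frac{2 J}{2 J} = 2 J \frac{1}{2 J} = 1$)
$\frac{r{\left(T{\left(u \right)} \right)}}{F} = 1 \cdot \frac{1}{324280} = \frac{1}{324280}$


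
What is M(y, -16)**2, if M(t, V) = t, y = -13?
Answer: 169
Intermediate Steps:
M(y, -16)**2 = (-13)**2 = 169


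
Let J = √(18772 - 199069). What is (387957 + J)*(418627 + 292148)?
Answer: 275750136675 + 2132325*I*√20033 ≈ 2.7575e+11 + 3.0181e+8*I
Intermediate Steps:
J = 3*I*√20033 (J = √(-180297) = 3*I*√20033 ≈ 424.61*I)
(387957 + J)*(418627 + 292148) = (387957 + 3*I*√20033)*(418627 + 292148) = (387957 + 3*I*√20033)*710775 = 275750136675 + 2132325*I*√20033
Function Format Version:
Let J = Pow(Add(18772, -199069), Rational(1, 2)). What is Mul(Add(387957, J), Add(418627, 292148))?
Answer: Add(275750136675, Mul(2132325, I, Pow(20033, Rational(1, 2)))) ≈ Add(2.7575e+11, Mul(3.0181e+8, I))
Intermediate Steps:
J = Mul(3, I, Pow(20033, Rational(1, 2))) (J = Pow(-180297, Rational(1, 2)) = Mul(3, I, Pow(20033, Rational(1, 2))) ≈ Mul(424.61, I))
Mul(Add(387957, J), Add(418627, 292148)) = Mul(Add(387957, Mul(3, I, Pow(20033, Rational(1, 2)))), Add(418627, 292148)) = Mul(Add(387957, Mul(3, I, Pow(20033, Rational(1, 2)))), 710775) = Add(275750136675, Mul(2132325, I, Pow(20033, Rational(1, 2))))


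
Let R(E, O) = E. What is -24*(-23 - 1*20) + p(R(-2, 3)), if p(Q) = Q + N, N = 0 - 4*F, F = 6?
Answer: 1006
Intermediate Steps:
N = -24 (N = 0 - 4*6 = 0 - 24 = -24)
p(Q) = -24 + Q (p(Q) = Q - 24 = -24 + Q)
-24*(-23 - 1*20) + p(R(-2, 3)) = -24*(-23 - 1*20) + (-24 - 2) = -24*(-23 - 20) - 26 = -24*(-43) - 26 = 1032 - 26 = 1006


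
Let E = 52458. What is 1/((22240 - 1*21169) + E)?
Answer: 1/53529 ≈ 1.8681e-5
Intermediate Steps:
1/((22240 - 1*21169) + E) = 1/((22240 - 1*21169) + 52458) = 1/((22240 - 21169) + 52458) = 1/(1071 + 52458) = 1/53529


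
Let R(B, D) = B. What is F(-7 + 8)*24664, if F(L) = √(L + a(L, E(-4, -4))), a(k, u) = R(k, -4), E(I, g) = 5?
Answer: 24664*√2 ≈ 34880.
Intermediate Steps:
a(k, u) = k
F(L) = √2*√L (F(L) = √(L + L) = √(2*L) = √2*√L)
F(-7 + 8)*24664 = (√2*√(-7 + 8))*24664 = (√2*√1)*24664 = (√2*1)*24664 = √2*24664 = 24664*√2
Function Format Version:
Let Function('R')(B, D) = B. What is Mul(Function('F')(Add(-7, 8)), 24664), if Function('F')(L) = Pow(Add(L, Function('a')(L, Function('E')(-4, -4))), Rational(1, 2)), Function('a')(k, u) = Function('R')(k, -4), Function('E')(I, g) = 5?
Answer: Mul(24664, Pow(2, Rational(1, 2))) ≈ 34880.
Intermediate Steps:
Function('a')(k, u) = k
Function('F')(L) = Mul(Pow(2, Rational(1, 2)), Pow(L, Rational(1, 2))) (Function('F')(L) = Pow(Add(L, L), Rational(1, 2)) = Pow(Mul(2, L), Rational(1, 2)) = Mul(Pow(2, Rational(1, 2)), Pow(L, Rational(1, 2))))
Mul(Function('F')(Add(-7, 8)), 24664) = Mul(Mul(Pow(2, Rational(1, 2)), Pow(Add(-7, 8), Rational(1, 2))), 24664) = Mul(Mul(Pow(2, Rational(1, 2)), Pow(1, Rational(1, 2))), 24664) = Mul(Mul(Pow(2, Rational(1, 2)), 1), 24664) = Mul(Pow(2, Rational(1, 2)), 24664) = Mul(24664, Pow(2, Rational(1, 2)))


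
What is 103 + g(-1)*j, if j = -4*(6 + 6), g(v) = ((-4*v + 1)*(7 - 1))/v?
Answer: 1543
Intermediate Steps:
g(v) = (6 - 24*v)/v (g(v) = ((1 - 4*v)*6)/v = (6 - 24*v)/v)
j = -48 (j = -4*12 = -48)
103 + g(-1)*j = 103 + (-24 + 6/(-1))*(-48) = 103 + (-24 + 6*(-1))*(-48) = 103 + (-24 - 6)*(-48) = 103 - 30*(-48) = 103 + 1440 = 1543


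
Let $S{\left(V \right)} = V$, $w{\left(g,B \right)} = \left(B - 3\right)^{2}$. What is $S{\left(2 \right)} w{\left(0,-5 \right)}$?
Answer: $128$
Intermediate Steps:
$w{\left(g,B \right)} = \left(-3 + B\right)^{2}$
$S{\left(2 \right)} w{\left(0,-5 \right)} = 2 \left(-3 - 5\right)^{2} = 2 \left(-8\right)^{2} = 2 \cdot 64 = 128$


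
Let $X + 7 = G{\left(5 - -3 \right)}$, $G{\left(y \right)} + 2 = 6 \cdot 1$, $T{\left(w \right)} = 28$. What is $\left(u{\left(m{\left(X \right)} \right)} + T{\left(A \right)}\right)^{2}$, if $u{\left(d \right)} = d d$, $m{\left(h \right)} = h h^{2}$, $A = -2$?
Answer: $573049$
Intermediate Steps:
$G{\left(y \right)} = 4$ ($G{\left(y \right)} = -2 + 6 \cdot 1 = -2 + 6 = 4$)
$X = -3$ ($X = -7 + 4 = -3$)
$m{\left(h \right)} = h^{3}$
$u{\left(d \right)} = d^{2}$
$\left(u{\left(m{\left(X \right)} \right)} + T{\left(A \right)}\right)^{2} = \left(\left(\left(-3\right)^{3}\right)^{2} + 28\right)^{2} = \left(\left(-27\right)^{2} + 28\right)^{2} = \left(729 + 28\right)^{2} = 757^{2} = 573049$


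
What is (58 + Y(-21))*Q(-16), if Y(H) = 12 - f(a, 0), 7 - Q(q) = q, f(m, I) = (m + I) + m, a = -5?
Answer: 1840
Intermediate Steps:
f(m, I) = I + 2*m (f(m, I) = (I + m) + m = I + 2*m)
Q(q) = 7 - q
Y(H) = 22 (Y(H) = 12 - (0 + 2*(-5)) = 12 - (0 - 10) = 12 - 1*(-10) = 12 + 10 = 22)
(58 + Y(-21))*Q(-16) = (58 + 22)*(7 - 1*(-16)) = 80*(7 + 16) = 80*23 = 1840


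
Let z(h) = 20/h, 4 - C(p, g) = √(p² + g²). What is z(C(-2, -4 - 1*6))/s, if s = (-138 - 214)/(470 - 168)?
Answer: 755/968 + 755*√26/1936 ≈ 2.7685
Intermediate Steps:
C(p, g) = 4 - √(g² + p²) (C(p, g) = 4 - √(p² + g²) = 4 - √(g² + p²))
s = -176/151 (s = -352/302 = -352*1/302 = -176/151 ≈ -1.1656)
z(C(-2, -4 - 1*6))/s = (20/(4 - √((-4 - 1*6)² + (-2)²)))/(-176/151) = (20/(4 - √((-4 - 6)² + 4)))*(-151/176) = (20/(4 - √((-10)² + 4)))*(-151/176) = (20/(4 - √(100 + 4)))*(-151/176) = (20/(4 - √104))*(-151/176) = (20/(4 - 2*√26))*(-151/176) = -755/(44*(4 - 2*√26))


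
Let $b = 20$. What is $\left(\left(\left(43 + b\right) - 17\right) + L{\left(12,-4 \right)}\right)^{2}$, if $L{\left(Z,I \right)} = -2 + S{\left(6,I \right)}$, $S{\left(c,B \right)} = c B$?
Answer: $400$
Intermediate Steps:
$S{\left(c,B \right)} = B c$
$L{\left(Z,I \right)} = -2 + 6 I$ ($L{\left(Z,I \right)} = -2 + I 6 = -2 + 6 I$)
$\left(\left(\left(43 + b\right) - 17\right) + L{\left(12,-4 \right)}\right)^{2} = \left(\left(\left(43 + 20\right) - 17\right) + \left(-2 + 6 \left(-4\right)\right)\right)^{2} = \left(\left(63 - 17\right) - 26\right)^{2} = \left(46 - 26\right)^{2} = 20^{2} = 400$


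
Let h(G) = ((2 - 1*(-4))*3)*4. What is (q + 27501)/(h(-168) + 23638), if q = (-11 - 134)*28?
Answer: 23441/23710 ≈ 0.98865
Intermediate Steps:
q = -4060 (q = -145*28 = -4060)
h(G) = 72 (h(G) = ((2 + 4)*3)*4 = (6*3)*4 = 18*4 = 72)
(q + 27501)/(h(-168) + 23638) = (-4060 + 27501)/(72 + 23638) = 23441/23710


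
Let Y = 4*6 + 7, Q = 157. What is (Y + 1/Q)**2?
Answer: 23697424/24649 ≈ 961.39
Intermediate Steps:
Y = 31 (Y = 24 + 7 = 31)
(Y + 1/Q)**2 = (31 + 1/157)**2 = (4868/157)**2 = 23697424/24649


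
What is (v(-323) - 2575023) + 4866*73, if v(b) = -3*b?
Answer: -2218836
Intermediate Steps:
(v(-323) - 2575023) + 4866*73 = (-3*(-323) - 2575023) + 4866*73 = (969 - 2575023) + 355218 = -2574054 + 355218 = -2218836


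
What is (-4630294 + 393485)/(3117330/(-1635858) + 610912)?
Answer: -385045438729/55520120287 ≈ -6.9352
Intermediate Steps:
(-4630294 + 393485)/(3117330/(-1635858) + 610912) = -4236809/(3117330*(-1/1635858) + 610912) = -4236809/(-173185/90881 + 610912) = -4236809/55520120287/90881 = -4236809*90881/55520120287 = -385045438729/55520120287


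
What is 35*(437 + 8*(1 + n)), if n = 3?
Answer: 16415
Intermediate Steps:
35*(437 + 8*(1 + n)) = 35*(437 + 8*(1 + 3)) = 35*(437 + 8*4) = 35*(437 + 32) = 35*469 = 16415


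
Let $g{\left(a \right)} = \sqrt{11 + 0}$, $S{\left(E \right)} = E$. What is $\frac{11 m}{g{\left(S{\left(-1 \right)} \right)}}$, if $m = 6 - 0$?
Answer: $6 \sqrt{11} \approx 19.9$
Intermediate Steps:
$m = 6$ ($m = 6 + 0 = 6$)
$g{\left(a \right)} = \sqrt{11}$
$\frac{11 m}{g{\left(S{\left(-1 \right)} \right)}} = \frac{11 \cdot 6}{\sqrt{11}} = 66 \frac{\sqrt{11}}{11} = 6 \sqrt{11}$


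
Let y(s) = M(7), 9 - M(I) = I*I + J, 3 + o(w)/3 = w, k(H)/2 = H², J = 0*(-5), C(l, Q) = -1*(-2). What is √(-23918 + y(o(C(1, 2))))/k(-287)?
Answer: 33*I*√22/164738 ≈ 0.00093958*I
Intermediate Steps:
C(l, Q) = 2
J = 0
k(H) = 2*H²
o(w) = -9 + 3*w
M(I) = 9 - I² (M(I) = 9 - (I*I + 0) = 9 - (I² + 0) = 9 - I²)
y(s) = -40 (y(s) = 9 - 1*7² = 9 - 1*49 = 9 - 49 = -40)
√(-23918 + y(o(C(1, 2))))/k(-287) = √(-23918 - 40)/((2*(-287)²)) = √(-23958)/((2*82369)) = (33*I*√22)/164738 = (33*I*√22)*(1/164738) = 33*I*√22/164738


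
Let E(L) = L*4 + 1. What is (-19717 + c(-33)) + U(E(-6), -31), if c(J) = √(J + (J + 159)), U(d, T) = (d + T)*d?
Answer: -18475 + √93 ≈ -18465.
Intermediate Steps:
E(L) = 1 + 4*L (E(L) = 4*L + 1 = 1 + 4*L)
U(d, T) = d*(T + d) (U(d, T) = (T + d)*d = d*(T + d))
c(J) = √(159 + 2*J) (c(J) = √(J + (159 + J)) = √(159 + 2*J))
(-19717 + c(-33)) + U(E(-6), -31) = (-19717 + √(159 + 2*(-33))) + (1 + 4*(-6))*(-31 + (1 + 4*(-6))) = (-19717 + √(159 - 66)) + (1 - 24)*(-31 + (1 - 24)) = (-19717 + √93) - 23*(-31 - 23) = (-19717 + √93) - 23*(-54) = (-19717 + √93) + 1242 = -18475 + √93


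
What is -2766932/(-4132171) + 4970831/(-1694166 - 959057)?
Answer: -13199036082265/10963571137133 ≈ -1.2039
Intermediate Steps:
-2766932/(-4132171) + 4970831/(-1694166 - 959057) = -2766932*(-1/4132171) + 4970831/(-2653223) = 2766932/4132171 + 4970831*(-1/2653223) = 2766932/4132171 - 4970831/2653223 = -13199036082265/10963571137133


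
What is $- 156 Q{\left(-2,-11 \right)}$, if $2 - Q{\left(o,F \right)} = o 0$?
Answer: $-312$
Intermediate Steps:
$Q{\left(o,F \right)} = 2$ ($Q{\left(o,F \right)} = 2 - o 0 = 2 - 0 = 2 + 0 = 2$)
$- 156 Q{\left(-2,-11 \right)} = \left(-156\right) 2 = -312$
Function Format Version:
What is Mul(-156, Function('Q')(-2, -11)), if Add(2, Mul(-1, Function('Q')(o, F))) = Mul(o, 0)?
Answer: -312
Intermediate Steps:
Function('Q')(o, F) = 2 (Function('Q')(o, F) = Add(2, Mul(-1, Mul(o, 0))) = Add(2, Mul(-1, 0)) = Add(2, 0) = 2)
Mul(-156, Function('Q')(-2, -11)) = Mul(-156, 2) = -312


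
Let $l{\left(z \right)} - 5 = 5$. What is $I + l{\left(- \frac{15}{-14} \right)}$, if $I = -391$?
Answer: $-381$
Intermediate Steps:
$l{\left(z \right)} = 10$ ($l{\left(z \right)} = 5 + 5 = 10$)
$I + l{\left(- \frac{15}{-14} \right)} = -391 + 10 = -381$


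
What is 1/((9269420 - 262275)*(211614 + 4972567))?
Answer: 1/46694669973245 ≈ 2.1416e-14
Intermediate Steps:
1/((9269420 - 262275)*(211614 + 4972567)) = 1/(9007145*5184181) = (1/9007145)*(1/5184181) = 1/46694669973245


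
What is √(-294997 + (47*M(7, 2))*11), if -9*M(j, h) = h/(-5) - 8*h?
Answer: I*√66162355/15 ≈ 542.27*I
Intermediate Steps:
M(j, h) = 41*h/45 (M(j, h) = -(h/(-5) - 8*h)/9 = -(h*(-⅕) - 4*2*h)/9 = -(-h/5 - 4*2*h)/9 = -(-h/5 - 8*h)/9 = -(-41)*h/45 = 41*h/45)
√(-294997 + (47*M(7, 2))*11) = √(-294997 + (47*((41/45)*2))*11) = √(-294997 + (47*(82/45))*11) = √(-294997 + (3854/45)*11) = √(-294997 + 42394/45) = √(-13232471/45) = I*√66162355/15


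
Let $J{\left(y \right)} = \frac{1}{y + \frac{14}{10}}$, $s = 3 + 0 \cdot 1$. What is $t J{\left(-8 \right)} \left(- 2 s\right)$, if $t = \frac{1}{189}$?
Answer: $\frac{10}{2079} \approx 0.00481$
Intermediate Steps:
$t = \frac{1}{189} \approx 0.005291$
$s = 3$ ($s = 3 + 0 = 3$)
$J{\left(y \right)} = \frac{1}{\frac{7}{5} + y}$ ($J{\left(y \right)} = \frac{1}{y + 14 \cdot \frac{1}{10}} = \frac{1}{y + \frac{7}{5}} = \frac{1}{\frac{7}{5} + y}$)
$t J{\left(-8 \right)} \left(- 2 s\right) = \frac{5 \frac{1}{7 + 5 \left(-8\right)}}{189} \left(\left(-2\right) 3\right) = \frac{5 \frac{1}{7 - 40}}{189} \left(-6\right) = \frac{5 \frac{1}{-33}}{189} \left(-6\right) = \frac{5 \left(- \frac{1}{33}\right)}{189} \left(-6\right) = \frac{1}{189} \left(- \frac{5}{33}\right) \left(-6\right) = \left(- \frac{5}{6237}\right) \left(-6\right) = \frac{10}{2079}$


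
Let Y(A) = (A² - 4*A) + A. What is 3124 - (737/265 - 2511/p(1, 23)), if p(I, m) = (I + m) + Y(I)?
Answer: 18862121/5830 ≈ 3235.4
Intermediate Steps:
Y(A) = A² - 3*A
p(I, m) = I + m + I*(-3 + I) (p(I, m) = (I + m) + I*(-3 + I) = I + m + I*(-3 + I))
3124 - (737/265 - 2511/p(1, 23)) = 3124 - (737/265 - 2511/(1 + 23 + 1*(-3 + 1))) = 3124 - (737*(1/265) - 2511/(1 + 23 + 1*(-2))) = 3124 - (737/265 - 2511/(1 + 23 - 2)) = 3124 - (737/265 - 2511/22) = 3124 - 1*(-649201/5830) = 3124 + 649201/5830 = 18862121/5830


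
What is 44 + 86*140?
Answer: 12084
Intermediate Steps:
44 + 86*140 = 44 + 12040 = 12084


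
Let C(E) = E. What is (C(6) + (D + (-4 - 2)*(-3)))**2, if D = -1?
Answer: 529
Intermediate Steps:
(C(6) + (D + (-4 - 2)*(-3)))**2 = (6 + (-1 + (-4 - 2)*(-3)))**2 = (6 + (-1 - 6*(-3)))**2 = (6 + (-1 + 18))**2 = (6 + 17)**2 = 23**2 = 529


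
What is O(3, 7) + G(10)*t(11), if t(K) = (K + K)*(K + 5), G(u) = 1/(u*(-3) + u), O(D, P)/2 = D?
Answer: -58/5 ≈ -11.600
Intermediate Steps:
O(D, P) = 2*D
G(u) = -1/(2*u) (G(u) = 1/(-3*u + u) = 1/(-2*u) = -1/(2*u))
t(K) = 2*K*(5 + K) (t(K) = (2*K)*(5 + K) = 2*K*(5 + K))
O(3, 7) + G(10)*t(11) = 2*3 + (-½/10)*(2*11*(5 + 11)) = 6 + (-½*⅒)*(2*11*16) = 6 - 1/20*352 = 6 - 88/5 = -58/5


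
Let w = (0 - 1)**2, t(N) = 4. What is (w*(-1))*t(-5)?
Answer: -4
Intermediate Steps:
w = 1 (w = (-1)**2 = 1)
(w*(-1))*t(-5) = (1*(-1))*4 = -1*4 = -4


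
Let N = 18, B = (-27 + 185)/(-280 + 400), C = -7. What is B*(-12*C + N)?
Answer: 1343/10 ≈ 134.30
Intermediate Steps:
B = 79/60 (B = 158/120 = 158*(1/120) = 79/60 ≈ 1.3167)
B*(-12*C + N) = 79*(-12*(-7) + 18)/60 = 79*(84 + 18)/60 = (79/60)*102 = 1343/10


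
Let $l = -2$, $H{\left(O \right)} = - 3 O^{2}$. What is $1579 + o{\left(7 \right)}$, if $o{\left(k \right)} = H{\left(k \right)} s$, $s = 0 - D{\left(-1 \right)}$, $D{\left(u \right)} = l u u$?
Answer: $1285$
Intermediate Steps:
$D{\left(u \right)} = - 2 u^{2}$ ($D{\left(u \right)} = - 2 u u = - 2 u^{2}$)
$s = 2$ ($s = 0 - - 2 \left(-1\right)^{2} = 0 - \left(-2\right) 1 = 0 - -2 = 0 + 2 = 2$)
$o{\left(k \right)} = - 6 k^{2}$ ($o{\left(k \right)} = - 3 k^{2} \cdot 2 = - 6 k^{2}$)
$1579 + o{\left(7 \right)} = 1579 - 6 \cdot 7^{2} = 1579 - 294 = 1285$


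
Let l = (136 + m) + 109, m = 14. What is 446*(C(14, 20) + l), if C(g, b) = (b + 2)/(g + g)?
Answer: 811051/7 ≈ 1.1586e+5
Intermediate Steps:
C(g, b) = (2 + b)/(2*g) (C(g, b) = (2 + b)/((2*g)) = (2 + b)*(1/(2*g)) = (2 + b)/(2*g))
l = 259 (l = (136 + 14) + 109 = 150 + 109 = 259)
446*(C(14, 20) + l) = 446*((1/2)*(2 + 20)/14 + 259) = 446*((1/2)*(1/14)*22 + 259) = 446*(11/14 + 259) = 446*(3637/14) = 811051/7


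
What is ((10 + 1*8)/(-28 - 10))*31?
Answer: -279/19 ≈ -14.684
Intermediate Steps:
((10 + 1*8)/(-28 - 10))*31 = ((10 + 8)/(-38))*31 = -1/38*18*31 = -9/19*31 = -279/19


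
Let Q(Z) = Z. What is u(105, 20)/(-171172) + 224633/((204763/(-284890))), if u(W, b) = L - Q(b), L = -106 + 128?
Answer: -5477135584141583/17524846118 ≈ -3.1254e+5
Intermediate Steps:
L = 22
u(W, b) = 22 - b
u(105, 20)/(-171172) + 224633/((204763/(-284890))) = (22 - 1*20)/(-171172) + 224633/((204763/(-284890))) = (22 - 20)*(-1/171172) + 224633/((204763*(-1/284890))) = 2*(-1/171172) + 224633/(-204763/284890) = -1/85586 + 224633*(-284890/204763) = -1/85586 - 63995695370/204763 = -5477135584141583/17524846118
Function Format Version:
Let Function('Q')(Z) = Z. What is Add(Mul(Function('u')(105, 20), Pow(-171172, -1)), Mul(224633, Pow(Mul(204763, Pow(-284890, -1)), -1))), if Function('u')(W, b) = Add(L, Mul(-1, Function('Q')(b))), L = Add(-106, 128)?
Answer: Rational(-5477135584141583, 17524846118) ≈ -3.1254e+5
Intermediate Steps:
L = 22
Function('u')(W, b) = Add(22, Mul(-1, b))
Add(Mul(Function('u')(105, 20), Pow(-171172, -1)), Mul(224633, Pow(Mul(204763, Pow(-284890, -1)), -1))) = Add(Mul(Add(22, Mul(-1, 20)), Pow(-171172, -1)), Mul(224633, Pow(Mul(204763, Pow(-284890, -1)), -1))) = Add(Mul(Add(22, -20), Rational(-1, 171172)), Mul(224633, Pow(Mul(204763, Rational(-1, 284890)), -1))) = Add(Mul(2, Rational(-1, 171172)), Mul(224633, Pow(Rational(-204763, 284890), -1))) = Add(Rational(-1, 85586), Mul(224633, Rational(-284890, 204763))) = Add(Rational(-1, 85586), Rational(-63995695370, 204763)) = Rational(-5477135584141583, 17524846118)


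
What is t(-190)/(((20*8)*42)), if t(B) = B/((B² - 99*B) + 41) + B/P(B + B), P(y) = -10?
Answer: 1043879/369270720 ≈ 0.0028269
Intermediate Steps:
t(B) = -B/10 + B/(41 + B² - 99*B) (t(B) = B/((B² - 99*B) + 41) + B/(-10) = B/(41 + B² - 99*B) + B*(-⅒) = B/(41 + B² - 99*B) - B/10 = -B/10 + B/(41 + B² - 99*B))
t(-190)/(((20*8)*42)) = ((⅒)*(-190)*(-31 - 1*(-190)² + 99*(-190))/(41 + (-190)² - 99*(-190)))/(((20*8)*42)) = ((⅒)*(-190)*(-31 - 1*36100 - 18810)/(41 + 36100 + 18810))/((160*42)) = ((⅒)*(-190)*(-31 - 36100 - 18810)/54951)/6720 = ((⅒)*(-190)*(1/54951)*(-54941))*(1/6720) = (1043879/54951)*(1/6720) = 1043879/369270720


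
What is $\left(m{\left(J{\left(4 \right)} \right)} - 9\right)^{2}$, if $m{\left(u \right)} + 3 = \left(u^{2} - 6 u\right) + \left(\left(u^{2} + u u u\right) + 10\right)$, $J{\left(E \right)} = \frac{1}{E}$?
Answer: $\frac{46225}{4096} \approx 11.285$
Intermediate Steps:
$m{\left(u \right)} = 7 + u^{3} - 6 u + 2 u^{2}$ ($m{\left(u \right)} = -3 + \left(\left(u^{2} - 6 u\right) + \left(\left(u^{2} + u u u\right) + 10\right)\right) = -3 + \left(\left(u^{2} - 6 u\right) + \left(\left(u^{2} + u^{2} u\right) + 10\right)\right) = -3 + \left(\left(u^{2} - 6 u\right) + \left(\left(u^{2} + u^{3}\right) + 10\right)\right) = -3 + \left(\left(u^{2} - 6 u\right) + \left(10 + u^{2} + u^{3}\right)\right) = -3 + \left(10 + u^{3} - 6 u + 2 u^{2}\right) = 7 + u^{3} - 6 u + 2 u^{2}$)
$\left(m{\left(J{\left(4 \right)} \right)} - 9\right)^{2} = \left(\left(7 + \left(\frac{1}{4}\right)^{3} - \frac{6}{4} + 2 \left(\frac{1}{4}\right)^{2}\right) - 9\right)^{2} = \left(\left(7 + \left(\frac{1}{4}\right)^{3} - \frac{3}{2} + \frac{2}{16}\right) - 9\right)^{2} = \left(\left(7 + \frac{1}{64} - \frac{3}{2} + 2 \cdot \frac{1}{16}\right) - 9\right)^{2} = \left(\left(7 + \frac{1}{64} - \frac{3}{2} + \frac{1}{8}\right) - 9\right)^{2} = \left(\frac{361}{64} - 9\right)^{2} = \left(- \frac{215}{64}\right)^{2} = \frac{46225}{4096}$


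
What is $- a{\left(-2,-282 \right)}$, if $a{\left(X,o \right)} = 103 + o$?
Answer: $179$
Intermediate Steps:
$- a{\left(-2,-282 \right)} = - (103 - 282) = \left(-1\right) \left(-179\right) = 179$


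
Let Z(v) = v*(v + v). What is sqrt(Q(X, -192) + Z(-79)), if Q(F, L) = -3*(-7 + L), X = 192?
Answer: sqrt(13079) ≈ 114.36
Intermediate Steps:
Q(F, L) = 21 - 3*L
Z(v) = 2*v**2 (Z(v) = v*(2*v) = 2*v**2)
sqrt(Q(X, -192) + Z(-79)) = sqrt((21 - 3*(-192)) + 2*(-79)**2) = sqrt((21 + 576) + 2*6241) = sqrt(597 + 12482) = sqrt(13079)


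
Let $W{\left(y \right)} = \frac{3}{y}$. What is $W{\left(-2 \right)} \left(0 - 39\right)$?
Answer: $\frac{117}{2} \approx 58.5$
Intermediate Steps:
$W{\left(-2 \right)} \left(0 - 39\right) = \frac{3}{-2} \left(0 - 39\right) = 3 \left(- \frac{1}{2}\right) \left(-39\right) = \left(- \frac{3}{2}\right) \left(-39\right) = \frac{117}{2}$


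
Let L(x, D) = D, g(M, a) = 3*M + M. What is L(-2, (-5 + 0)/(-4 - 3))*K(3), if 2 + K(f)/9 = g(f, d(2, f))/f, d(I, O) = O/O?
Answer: 90/7 ≈ 12.857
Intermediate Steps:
d(I, O) = 1
g(M, a) = 4*M
K(f) = 18 (K(f) = -18 + 9*((4*f)/f) = -18 + 9*4 = -18 + 36 = 18)
L(-2, (-5 + 0)/(-4 - 3))*K(3) = ((-5 + 0)/(-4 - 3))*18 = -5/(-7)*18 = -5*(-⅐)*18 = (5/7)*18 = 90/7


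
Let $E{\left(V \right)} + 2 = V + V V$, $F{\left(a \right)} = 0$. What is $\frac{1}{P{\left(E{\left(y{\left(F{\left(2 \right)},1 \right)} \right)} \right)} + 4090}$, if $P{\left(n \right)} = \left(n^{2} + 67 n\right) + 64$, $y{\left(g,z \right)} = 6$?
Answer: $\frac{1}{8434} \approx 0.00011857$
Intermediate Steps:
$E{\left(V \right)} = -2 + V + V^{2}$ ($E{\left(V \right)} = -2 + \left(V + V V\right) = -2 + \left(V + V^{2}\right) = -2 + V + V^{2}$)
$P{\left(n \right)} = 64 + n^{2} + 67 n$
$\frac{1}{P{\left(E{\left(y{\left(F{\left(2 \right)},1 \right)} \right)} \right)} + 4090} = \frac{1}{\left(64 + \left(-2 + 6 + 6^{2}\right)^{2} + 67 \left(-2 + 6 + 6^{2}\right)\right) + 4090} = \frac{1}{\left(64 + \left(-2 + 6 + 36\right)^{2} + 67 \left(-2 + 6 + 36\right)\right) + 4090} = \frac{1}{\left(64 + 40^{2} + 67 \cdot 40\right) + 4090} = \frac{1}{\left(64 + 1600 + 2680\right) + 4090} = \frac{1}{4344 + 4090} = \frac{1}{8434}$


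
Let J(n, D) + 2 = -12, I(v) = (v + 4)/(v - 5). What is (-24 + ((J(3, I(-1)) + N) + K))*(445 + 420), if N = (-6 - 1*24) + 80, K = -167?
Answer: -134075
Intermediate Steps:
I(v) = (4 + v)/(-5 + v)
J(n, D) = -14 (J(n, D) = -2 - 12 = -14)
N = 50 (N = (-6 - 24) + 80 = -30 + 80 = 50)
(-24 + ((J(3, I(-1)) + N) + K))*(445 + 420) = (-24 + ((-14 + 50) - 167))*(445 + 420) = (-24 + (36 - 167))*865 = (-24 - 131)*865 = -155*865 = -134075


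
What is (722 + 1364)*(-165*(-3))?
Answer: 1032570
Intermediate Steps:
(722 + 1364)*(-165*(-3)) = 2086*495 = 1032570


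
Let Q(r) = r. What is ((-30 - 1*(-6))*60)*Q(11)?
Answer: -15840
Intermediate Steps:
((-30 - 1*(-6))*60)*Q(11) = ((-30 - 1*(-6))*60)*11 = ((-30 + 6)*60)*11 = -24*60*11 = -1440*11 = -15840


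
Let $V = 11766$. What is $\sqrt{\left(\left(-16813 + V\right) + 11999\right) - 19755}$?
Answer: $i \sqrt{12803} \approx 113.15 i$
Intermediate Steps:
$\sqrt{\left(\left(-16813 + V\right) + 11999\right) - 19755} = \sqrt{\left(\left(-16813 + 11766\right) + 11999\right) - 19755} = \sqrt{\left(-5047 + 11999\right) - 19755} = \sqrt{6952 - 19755} = \sqrt{-12803} = i \sqrt{12803}$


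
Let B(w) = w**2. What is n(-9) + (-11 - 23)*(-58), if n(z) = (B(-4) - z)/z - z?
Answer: 17804/9 ≈ 1978.2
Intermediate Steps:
n(z) = -z + (16 - z)/z (n(z) = ((-4)**2 - z)/z - z = (16 - z)/z - z = -z + (16 - z)/z)
n(-9) + (-11 - 23)*(-58) = (-1 - 1*(-9) + 16/(-9)) + (-11 - 23)*(-58) = (-1 + 9 + 16*(-1/9)) - 34*(-58) = (-1 + 9 - 16/9) + 1972 = 56/9 + 1972 = 17804/9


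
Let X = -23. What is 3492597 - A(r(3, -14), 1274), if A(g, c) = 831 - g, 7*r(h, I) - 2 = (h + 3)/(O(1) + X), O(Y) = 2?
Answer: 171096546/49 ≈ 3.4918e+6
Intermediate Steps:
r(h, I) = 13/49 - h/147 (r(h, I) = 2/7 + ((h + 3)/(2 - 23))/7 = 2/7 + ((3 + h)/(-21))/7 = 2/7 + ((3 + h)*(-1/21))/7 = 2/7 + (-⅐ - h/21)/7 = 2/7 + (-1/49 - h/147) = 13/49 - h/147)
3492597 - A(r(3, -14), 1274) = 3492597 - (831 - (13/49 - 1/147*3)) = 3492597 - (831 - (13/49 - 1/49)) = 3492597 - (831 - 1*12/49) = 3492597 - (831 - 12/49) = 3492597 - 1*40707/49 = 3492597 - 40707/49 = 171096546/49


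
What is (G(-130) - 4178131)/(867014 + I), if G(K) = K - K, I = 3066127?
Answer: -4178131/3933141 ≈ -1.0623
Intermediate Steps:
G(K) = 0
(G(-130) - 4178131)/(867014 + I) = (0 - 4178131)/(867014 + 3066127) = -4178131/3933141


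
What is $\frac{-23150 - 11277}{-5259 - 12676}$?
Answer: $\frac{34427}{17935} \approx 1.9195$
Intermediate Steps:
$\frac{-23150 - 11277}{-5259 - 12676} = - \frac{34427}{-17935} = \left(-34427\right) \left(- \frac{1}{17935}\right) = \frac{34427}{17935}$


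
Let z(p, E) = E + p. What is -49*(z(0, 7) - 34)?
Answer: 1323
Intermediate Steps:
-49*(z(0, 7) - 34) = -49*((7 + 0) - 34) = -49*(7 - 34) = -49*(-27) = 1323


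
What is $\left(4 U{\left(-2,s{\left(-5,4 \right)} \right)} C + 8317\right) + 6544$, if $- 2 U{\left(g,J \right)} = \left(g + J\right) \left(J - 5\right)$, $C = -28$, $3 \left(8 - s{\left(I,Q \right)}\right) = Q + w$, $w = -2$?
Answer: $\frac{140021}{9} \approx 15558.0$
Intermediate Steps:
$s{\left(I,Q \right)} = \frac{26}{3} - \frac{Q}{3}$ ($s{\left(I,Q \right)} = 8 - \frac{Q - 2}{3} = 8 - \frac{-2 + Q}{3} = 8 - \left(- \frac{2}{3} + \frac{Q}{3}\right) = \frac{26}{3} - \frac{Q}{3}$)
$U{\left(g,J \right)} = - \frac{\left(-5 + J\right) \left(J + g\right)}{2}$ ($U{\left(g,J \right)} = - \frac{\left(g + J\right) \left(J - 5\right)}{2} = - \frac{\left(J + g\right) \left(-5 + J\right)}{2} = - \frac{\left(-5 + J\right) \left(J + g\right)}{2}$)
$\left(4 U{\left(-2,s{\left(-5,4 \right)} \right)} C + 8317\right) + 6544 = \left(4 \left(- \frac{\left(\frac{26}{3} - \frac{4}{3}\right)^{2}}{2} + \frac{5 \left(\frac{26}{3} - \frac{4}{3}\right)}{2} + \frac{5}{2} \left(-2\right) - \frac{1}{2} \left(\frac{26}{3} - \frac{4}{3}\right) \left(-2\right)\right) \left(-28\right) + 8317\right) + 6544 = \left(4 \left(- \frac{\left(\frac{26}{3} - \frac{4}{3}\right)^{2}}{2} + \frac{5 \left(\frac{26}{3} - \frac{4}{3}\right)}{2} - 5 - \frac{1}{2} \left(\frac{26}{3} - \frac{4}{3}\right) \left(-2\right)\right) \left(-28\right) + 8317\right) + 6544 = \left(4 \left(- \frac{\left(\frac{22}{3}\right)^{2}}{2} + \frac{5}{2} \cdot \frac{22}{3} - 5 - \frac{11}{3} \left(-2\right)\right) \left(-28\right) + 8317\right) + 6544 = \left(4 \left(\left(- \frac{1}{2}\right) \frac{484}{9} + \frac{55}{3} - 5 + \frac{22}{3}\right) \left(-28\right) + 8317\right) + 6544 = \left(4 \left(- \frac{242}{9} + \frac{55}{3} - 5 + \frac{22}{3}\right) \left(-28\right) + 8317\right) + 6544 = \left(4 \left(- \frac{56}{9}\right) \left(-28\right) + 8317\right) + 6544 = \left(\left(- \frac{224}{9}\right) \left(-28\right) + 8317\right) + 6544 = \left(\frac{6272}{9} + 8317\right) + 6544 = \frac{81125}{9} + 6544 = \frac{140021}{9}$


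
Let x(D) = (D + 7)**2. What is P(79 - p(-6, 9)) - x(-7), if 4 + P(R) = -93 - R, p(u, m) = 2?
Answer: -174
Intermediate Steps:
x(D) = (7 + D)**2
P(R) = -97 - R (P(R) = -4 + (-93 - R) = -97 - R)
P(79 - p(-6, 9)) - x(-7) = (-97 - (79 - 1*2)) - (7 - 7)**2 = (-97 - (79 - 2)) - 1*0**2 = (-97 - 1*77) - 1*0 = (-97 - 77) + 0 = -174 + 0 = -174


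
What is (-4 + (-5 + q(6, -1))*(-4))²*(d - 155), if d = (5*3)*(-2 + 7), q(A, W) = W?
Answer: -32000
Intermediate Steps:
d = 75 (d = 15*5 = 75)
(-4 + (-5 + q(6, -1))*(-4))²*(d - 155) = (-4 + (-5 - 1)*(-4))²*(75 - 155) = (-4 - 6*(-4))²*(-80) = (-4 + 24)²*(-80) = 20²*(-80) = 400*(-80) = -32000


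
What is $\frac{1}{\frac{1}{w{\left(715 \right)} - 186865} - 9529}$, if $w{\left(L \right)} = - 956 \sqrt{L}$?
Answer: $- \frac{163255897449965}{1555665447691034778} - \frac{239 \sqrt{715}}{777832723845517389} \approx -0.00010494$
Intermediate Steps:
$\frac{1}{\frac{1}{w{\left(715 \right)} - 186865} - 9529} = \frac{1}{\frac{1}{- 956 \sqrt{715} - 186865} - 9529} = \frac{1}{\frac{1}{-186865 - 956 \sqrt{715}} - 9529} = \frac{1}{-9529 + \frac{1}{-186865 - 956 \sqrt{715}}}$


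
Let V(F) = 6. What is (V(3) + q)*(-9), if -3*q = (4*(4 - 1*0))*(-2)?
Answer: -150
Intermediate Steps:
q = 32/3 (q = -4*(4 - 1*0)*(-2)/3 = -4*(4 + 0)*(-2)/3 = -4*4*(-2)/3 = -16*(-2)/3 = -⅓*(-32) = 32/3 ≈ 10.667)
(V(3) + q)*(-9) = (6 + 32/3)*(-9) = (50/3)*(-9) = -150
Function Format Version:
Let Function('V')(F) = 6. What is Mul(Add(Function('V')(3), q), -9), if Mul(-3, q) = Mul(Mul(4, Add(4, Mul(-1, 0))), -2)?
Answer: -150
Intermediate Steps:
q = Rational(32, 3) (q = Mul(Rational(-1, 3), Mul(Mul(4, Add(4, Mul(-1, 0))), -2)) = Mul(Rational(-1, 3), Mul(Mul(4, Add(4, 0)), -2)) = Mul(Rational(-1, 3), Mul(Mul(4, 4), -2)) = Mul(Rational(-1, 3), Mul(16, -2)) = Mul(Rational(-1, 3), -32) = Rational(32, 3) ≈ 10.667)
Mul(Add(Function('V')(3), q), -9) = Mul(Add(6, Rational(32, 3)), -9) = Mul(Rational(50, 3), -9) = -150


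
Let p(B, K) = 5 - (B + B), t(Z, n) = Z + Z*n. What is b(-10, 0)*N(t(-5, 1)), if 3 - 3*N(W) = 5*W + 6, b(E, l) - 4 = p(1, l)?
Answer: 329/3 ≈ 109.67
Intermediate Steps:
p(B, K) = 5 - 2*B
b(E, l) = 7 (b(E, l) = 4 + (5 - 2*1) = 4 + (5 - 2) = 4 + 3 = 7)
N(W) = -1 - 5*W/3 (N(W) = 1 - (5*W + 6)/3 = 1 - (6 + 5*W)/3 = 1 + (-2 - 5*W/3) = -1 - 5*W/3)
b(-10, 0)*N(t(-5, 1)) = 7*(-1 - (-25)*(1 + 1)/3) = 7*(-1 - (-25)*2/3) = 7*(-1 - 5/3*(-10)) = 7*(-1 + 50/3) = 7*(47/3) = 329/3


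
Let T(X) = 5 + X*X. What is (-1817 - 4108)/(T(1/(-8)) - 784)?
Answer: 75840/9971 ≈ 7.6061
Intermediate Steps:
T(X) = 5 + X²
(-1817 - 4108)/(T(1/(-8)) - 784) = (-1817 - 4108)/((5 + (1/(-8))²) - 784) = -5925/((5 + (-⅛)²) - 784) = -5925/((5 + 1/64) - 784) = -5925/(321/64 - 784) = -5925/(-49855/64) = -5925*(-64/49855) = 75840/9971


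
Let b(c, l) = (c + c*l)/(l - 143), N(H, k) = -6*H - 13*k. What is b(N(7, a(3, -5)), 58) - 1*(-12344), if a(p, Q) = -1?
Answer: 1050951/85 ≈ 12364.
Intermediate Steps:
N(H, k) = -13*k - 6*H
b(c, l) = (c + c*l)/(-143 + l)
b(N(7, a(3, -5)), 58) - 1*(-12344) = (-13*(-1) - 6*7)*(1 + 58)/(-143 + 58) - 1*(-12344) = (13 - 42)*59/(-85) + 12344 = -29*(-1/85)*59 + 12344 = 1711/85 + 12344 = 1050951/85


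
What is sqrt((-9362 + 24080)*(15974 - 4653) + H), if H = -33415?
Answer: sqrt(166589063) ≈ 12907.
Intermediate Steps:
sqrt((-9362 + 24080)*(15974 - 4653) + H) = sqrt((-9362 + 24080)*(15974 - 4653) - 33415) = sqrt(14718*11321 - 33415) = sqrt(166622478 - 33415) = sqrt(166589063)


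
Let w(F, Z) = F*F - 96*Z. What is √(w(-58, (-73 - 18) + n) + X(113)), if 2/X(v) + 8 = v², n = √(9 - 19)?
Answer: √(1970401789622 - 15632939616*I*√10)/12761 ≈ 110.01 - 1.3798*I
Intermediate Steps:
n = I*√10 (n = √(-10) = I*√10 ≈ 3.1623*I)
w(F, Z) = F² - 96*Z
X(v) = 2/(-8 + v²)
√(w(-58, (-73 - 18) + n) + X(113)) = √(((-58)² - 96*((-73 - 18) + I*√10)) + 2/(-8 + 113²)) = √((3364 - 96*(-91 + I*√10)) + 2/(-8 + 12769)) = √((3364 + (8736 - 96*I*√10)) + 2/12761) = √((12100 - 96*I*√10) + 2*(1/12761)) = √((12100 - 96*I*√10) + 2/12761) = √(154408102/12761 - 96*I*√10)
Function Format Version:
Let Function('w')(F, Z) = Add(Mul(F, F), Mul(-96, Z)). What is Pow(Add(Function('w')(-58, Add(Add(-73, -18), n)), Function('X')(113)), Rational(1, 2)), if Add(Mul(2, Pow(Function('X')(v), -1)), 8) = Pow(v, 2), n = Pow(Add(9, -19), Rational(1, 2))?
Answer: Mul(Rational(1, 12761), Pow(Add(1970401789622, Mul(-15632939616, I, Pow(10, Rational(1, 2)))), Rational(1, 2))) ≈ Add(110.01, Mul(-1.3798, I))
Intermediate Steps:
n = Mul(I, Pow(10, Rational(1, 2))) (n = Pow(-10, Rational(1, 2)) = Mul(I, Pow(10, Rational(1, 2))) ≈ Mul(3.1623, I))
Function('w')(F, Z) = Add(Pow(F, 2), Mul(-96, Z))
Function('X')(v) = Mul(2, Pow(Add(-8, Pow(v, 2)), -1))
Pow(Add(Function('w')(-58, Add(Add(-73, -18), n)), Function('X')(113)), Rational(1, 2)) = Pow(Add(Add(Pow(-58, 2), Mul(-96, Add(Add(-73, -18), Mul(I, Pow(10, Rational(1, 2)))))), Mul(2, Pow(Add(-8, Pow(113, 2)), -1))), Rational(1, 2)) = Pow(Add(Add(3364, Mul(-96, Add(-91, Mul(I, Pow(10, Rational(1, 2)))))), Mul(2, Pow(Add(-8, 12769), -1))), Rational(1, 2)) = Pow(Add(Add(3364, Add(8736, Mul(-96, I, Pow(10, Rational(1, 2))))), Mul(2, Pow(12761, -1))), Rational(1, 2)) = Pow(Add(Add(12100, Mul(-96, I, Pow(10, Rational(1, 2)))), Mul(2, Rational(1, 12761))), Rational(1, 2)) = Pow(Add(Add(12100, Mul(-96, I, Pow(10, Rational(1, 2)))), Rational(2, 12761)), Rational(1, 2)) = Pow(Add(Rational(154408102, 12761), Mul(-96, I, Pow(10, Rational(1, 2)))), Rational(1, 2))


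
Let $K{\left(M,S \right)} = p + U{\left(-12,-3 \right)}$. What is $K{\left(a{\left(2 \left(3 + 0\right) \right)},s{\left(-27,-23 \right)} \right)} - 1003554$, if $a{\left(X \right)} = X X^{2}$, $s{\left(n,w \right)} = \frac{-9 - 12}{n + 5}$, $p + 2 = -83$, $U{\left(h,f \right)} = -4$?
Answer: $-1003643$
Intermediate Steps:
$p = -85$ ($p = -2 - 83 = -85$)
$s{\left(n,w \right)} = - \frac{21}{5 + n}$
$a{\left(X \right)} = X^{3}$
$K{\left(M,S \right)} = -89$ ($K{\left(M,S \right)} = -85 - 4 = -89$)
$K{\left(a{\left(2 \left(3 + 0\right) \right)},s{\left(-27,-23 \right)} \right)} - 1003554 = -89 - 1003554 = -1003643$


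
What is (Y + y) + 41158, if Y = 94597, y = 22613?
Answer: 158368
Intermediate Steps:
(Y + y) + 41158 = (94597 + 22613) + 41158 = 117210 + 41158 = 158368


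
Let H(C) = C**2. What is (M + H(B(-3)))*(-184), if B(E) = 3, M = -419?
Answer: 75440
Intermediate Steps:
(M + H(B(-3)))*(-184) = (-419 + 3**2)*(-184) = (-419 + 9)*(-184) = -410*(-184) = 75440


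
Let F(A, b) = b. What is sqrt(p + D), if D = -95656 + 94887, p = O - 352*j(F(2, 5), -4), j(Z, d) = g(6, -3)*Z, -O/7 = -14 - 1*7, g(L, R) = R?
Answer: sqrt(4658) ≈ 68.250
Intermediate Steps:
O = 147 (O = -7*(-14 - 1*7) = -7*(-14 - 7) = -7*(-21) = 147)
j(Z, d) = -3*Z
p = 5427 (p = 147 - (-1056)*5 = 147 - 352*(-15) = 147 + 5280 = 5427)
D = -769
sqrt(p + D) = sqrt(5427 - 769) = sqrt(4658)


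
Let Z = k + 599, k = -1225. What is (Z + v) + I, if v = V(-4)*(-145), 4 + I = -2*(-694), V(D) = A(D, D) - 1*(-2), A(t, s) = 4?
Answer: -112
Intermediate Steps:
V(D) = 6 (V(D) = 4 - 1*(-2) = 4 + 2 = 6)
Z = -626 (Z = -1225 + 599 = -626)
I = 1384 (I = -4 - 2*(-694) = -4 + 1388 = 1384)
v = -870 (v = 6*(-145) = -870)
(Z + v) + I = (-626 - 870) + 1384 = -1496 + 1384 = -112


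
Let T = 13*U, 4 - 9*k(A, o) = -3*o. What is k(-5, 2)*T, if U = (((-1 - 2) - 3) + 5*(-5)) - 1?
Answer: -4160/9 ≈ -462.22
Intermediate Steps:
k(A, o) = 4/9 + o/3 (k(A, o) = 4/9 - (-1)*o/3 = 4/9 + o/3)
U = -32 (U = ((-3 - 3) - 25) - 1 = (-6 - 25) - 1 = -31 - 1 = -32)
T = -416 (T = 13*(-32) = -416)
k(-5, 2)*T = (4/9 + (⅓)*2)*(-416) = (4/9 + ⅔)*(-416) = (10/9)*(-416) = -4160/9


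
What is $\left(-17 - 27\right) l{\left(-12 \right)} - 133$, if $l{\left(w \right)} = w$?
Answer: $395$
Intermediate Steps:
$\left(-17 - 27\right) l{\left(-12 \right)} - 133 = \left(-17 - 27\right) \left(-12\right) - 133 = \left(-44\right) \left(-12\right) - 133 = 528 - 133 = 395$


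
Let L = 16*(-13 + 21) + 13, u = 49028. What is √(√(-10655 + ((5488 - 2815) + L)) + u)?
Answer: √(49028 + I*√7841) ≈ 221.42 + 0.2*I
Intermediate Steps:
L = 141 (L = 16*8 + 13 = 128 + 13 = 141)
√(√(-10655 + ((5488 - 2815) + L)) + u) = √(√(-10655 + ((5488 - 2815) + 141)) + 49028) = √(√(-10655 + (2673 + 141)) + 49028) = √(√(-10655 + 2814) + 49028) = √(√(-7841) + 49028) = √(I*√7841 + 49028) = √(49028 + I*√7841)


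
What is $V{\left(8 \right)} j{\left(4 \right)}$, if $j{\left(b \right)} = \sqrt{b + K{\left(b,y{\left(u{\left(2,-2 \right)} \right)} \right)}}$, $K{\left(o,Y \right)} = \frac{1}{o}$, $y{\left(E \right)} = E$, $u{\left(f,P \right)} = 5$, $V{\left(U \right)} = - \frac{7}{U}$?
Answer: $- \frac{7 \sqrt{17}}{16} \approx -1.8039$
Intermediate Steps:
$j{\left(b \right)} = \sqrt{b + \frac{1}{b}}$
$V{\left(8 \right)} j{\left(4 \right)} = - \frac{7}{8} \sqrt{4 + \frac{1}{4}} = \left(-7\right) \frac{1}{8} \sqrt{4 + \frac{1}{4}} = - \frac{7 \sqrt{\frac{17}{4}}}{8} = - \frac{7 \frac{\sqrt{17}}{2}}{8} = - \frac{7 \sqrt{17}}{16}$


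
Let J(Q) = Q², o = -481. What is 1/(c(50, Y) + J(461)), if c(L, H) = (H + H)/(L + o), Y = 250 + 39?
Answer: 431/91595973 ≈ 4.7054e-6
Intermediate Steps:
Y = 289
c(L, H) = 2*H/(-481 + L) (c(L, H) = (H + H)/(L - 481) = (2*H)/(-481 + L) = 2*H/(-481 + L))
1/(c(50, Y) + J(461)) = 1/(2*289/(-481 + 50) + 461²) = 1/(2*289/(-431) + 212521) = 1/(2*289*(-1/431) + 212521) = 1/(-578/431 + 212521) = 1/(91595973/431) = 431/91595973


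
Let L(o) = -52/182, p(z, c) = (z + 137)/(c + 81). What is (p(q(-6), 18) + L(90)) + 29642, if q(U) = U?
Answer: 20542625/693 ≈ 29643.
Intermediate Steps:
p(z, c) = (137 + z)/(81 + c)
L(o) = -2/7 (L(o) = -52*1/182 = -2/7)
(p(q(-6), 18) + L(90)) + 29642 = ((137 - 6)/(81 + 18) - 2/7) + 29642 = (131/99 - 2/7) + 29642 = 719/693 + 29642 = 20542625/693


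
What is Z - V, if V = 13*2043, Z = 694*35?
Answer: -2269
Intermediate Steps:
Z = 24290
V = 26559
Z - V = 24290 - 1*26559 = 24290 - 26559 = -2269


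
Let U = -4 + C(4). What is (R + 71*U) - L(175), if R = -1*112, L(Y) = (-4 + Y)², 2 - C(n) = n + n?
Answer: -30063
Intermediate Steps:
C(n) = 2 - 2*n (C(n) = 2 - (n + n) = 2 - 2*n)
R = -112
U = -10 (U = -4 + (2 - 2*4) = -4 + (2 - 8) = -4 - 6 = -10)
(R + 71*U) - L(175) = (-112 + 71*(-10)) - (-4 + 175)² = (-112 - 710) - 1*171² = -822 - 1*29241 = -822 - 29241 = -30063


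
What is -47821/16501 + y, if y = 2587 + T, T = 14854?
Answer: 9922280/569 ≈ 17438.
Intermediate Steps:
y = 17441 (y = 2587 + 14854 = 17441)
-47821/16501 + y = -47821/16501 + 17441 = -47821*1/16501 + 17441 = -1649/569 + 17441 = 9922280/569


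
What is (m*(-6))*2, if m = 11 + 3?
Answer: -168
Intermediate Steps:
m = 14
(m*(-6))*2 = (14*(-6))*2 = -84*2 = -168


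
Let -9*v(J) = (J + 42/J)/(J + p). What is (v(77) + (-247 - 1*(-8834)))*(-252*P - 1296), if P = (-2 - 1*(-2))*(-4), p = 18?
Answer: -11629423008/1045 ≈ -1.1129e+7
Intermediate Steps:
P = 0 (P = (-2 + 2)*(-4) = 0*(-4) = 0)
v(J) = -(J + 42/J)/(9*(18 + J)) (v(J) = -(J + 42/J)/(9*(J + 18)) = -(J + 42/J)/(9*(18 + J)))
(v(77) + (-247 - 1*(-8834)))*(-252*P - 1296) = ((1/9)*(-42 - 1*77**2)/(77*(18 + 77)) + (-247 - 1*(-8834)))*(-252*0 - 1296) = ((1/9)*(1/77)*(-42 - 1*5929)/95 + (-247 + 8834))*(0 - 1296) = ((1/9)*(1/77)*(1/95)*(-42 - 5929) + 8587)*(-1296) = ((1/9)*(1/77)*(1/95)*(-5971) + 8587)*(-1296) = (-853/9405 + 8587)*(-1296) = (80759882/9405)*(-1296) = -11629423008/1045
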